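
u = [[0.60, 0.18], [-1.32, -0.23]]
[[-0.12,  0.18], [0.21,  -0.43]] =u@[[-0.11,  0.35], [-0.29,  -0.16]]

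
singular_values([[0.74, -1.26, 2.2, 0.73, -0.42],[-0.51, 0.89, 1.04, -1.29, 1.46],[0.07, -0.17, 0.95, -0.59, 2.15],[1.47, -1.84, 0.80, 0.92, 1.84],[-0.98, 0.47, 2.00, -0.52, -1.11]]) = [4.05, 3.24, 3.1, 0.28, 0.0]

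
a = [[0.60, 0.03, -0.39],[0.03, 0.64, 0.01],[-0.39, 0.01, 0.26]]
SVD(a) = [[-0.83,0.05,0.55], [-0.09,-1.00,-0.04], [0.54,-0.08,0.84]] @ diag([0.8572184569520129, 0.6391898126012394, 0.0035917304467474732]) @ [[-0.83, -0.09, 0.54], [0.05, -1.0, -0.08], [0.55, -0.04, 0.84]]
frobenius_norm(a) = 1.07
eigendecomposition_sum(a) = [[0.00, -0.00, 0.0], [-0.0, 0.0, -0.0], [0.00, -0.00, 0.0]] + [[0.60, 0.06, -0.39],  [0.06, 0.01, -0.04],  [-0.39, -0.04, 0.25]] + [[0.0, -0.03, -0.0],[-0.03, 0.63, 0.05],[-0.00, 0.05, 0.00]]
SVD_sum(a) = [[0.60, 0.06, -0.39], [0.06, 0.01, -0.04], [-0.39, -0.04, 0.25]] + [[0.0, -0.03, -0.0],[-0.03, 0.63, 0.05],[-0.0, 0.05, 0.00]] + [[0.0,-0.0,0.0], [-0.00,0.00,-0.00], [0.00,-0.00,0.0]]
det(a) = 0.00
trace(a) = 1.50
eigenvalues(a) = [0.0, 0.86, 0.64]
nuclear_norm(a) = 1.50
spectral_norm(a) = 0.86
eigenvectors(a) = [[-0.55, 0.83, -0.05], [0.04, 0.09, 1.0], [-0.84, -0.54, 0.08]]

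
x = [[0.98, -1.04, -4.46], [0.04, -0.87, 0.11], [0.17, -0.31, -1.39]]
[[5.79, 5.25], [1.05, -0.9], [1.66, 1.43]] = x@[[0.92, 1.61], [-1.27, 0.97], [-0.80, -1.05]]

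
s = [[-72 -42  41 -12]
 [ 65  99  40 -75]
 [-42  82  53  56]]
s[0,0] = -72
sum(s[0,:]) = -85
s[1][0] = 65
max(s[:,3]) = 56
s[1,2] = 40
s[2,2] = 53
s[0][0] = -72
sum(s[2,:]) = 149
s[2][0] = -42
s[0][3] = -12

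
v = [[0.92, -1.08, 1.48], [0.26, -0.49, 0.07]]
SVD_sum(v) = [[0.93, -1.13, 1.43], [0.2, -0.24, 0.31]] + [[-0.01, 0.05, 0.05], [0.06, -0.25, -0.24]]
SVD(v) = [[-0.98, -0.21], [-0.21, 0.98]] @ diag([2.095161363126013, 0.35510401640075717]) @ [[-0.46, 0.55, -0.7], [0.17, -0.71, -0.68]]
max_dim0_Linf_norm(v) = 1.48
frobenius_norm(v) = 2.13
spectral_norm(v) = 2.10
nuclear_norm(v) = 2.45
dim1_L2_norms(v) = [2.05, 0.56]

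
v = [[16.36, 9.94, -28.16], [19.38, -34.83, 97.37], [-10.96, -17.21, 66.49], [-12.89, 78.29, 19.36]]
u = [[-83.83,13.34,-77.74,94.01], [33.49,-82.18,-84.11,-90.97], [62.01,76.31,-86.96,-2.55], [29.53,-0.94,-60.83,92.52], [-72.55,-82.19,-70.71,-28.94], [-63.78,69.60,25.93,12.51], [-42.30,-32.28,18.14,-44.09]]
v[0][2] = -28.16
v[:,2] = [-28.16, 97.37, 66.49, 19.36]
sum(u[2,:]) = 48.81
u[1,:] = [33.49, -82.18, -84.11, -90.97]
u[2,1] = 76.31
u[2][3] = -2.55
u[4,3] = -28.94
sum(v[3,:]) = 84.76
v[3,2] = 19.36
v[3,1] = 78.29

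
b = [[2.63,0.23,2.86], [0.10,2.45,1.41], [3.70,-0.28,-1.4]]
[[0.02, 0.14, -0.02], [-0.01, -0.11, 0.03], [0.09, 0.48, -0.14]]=b @ [[0.02, 0.11, -0.03], [-0.00, -0.02, 0.0], [-0.01, -0.05, 0.02]]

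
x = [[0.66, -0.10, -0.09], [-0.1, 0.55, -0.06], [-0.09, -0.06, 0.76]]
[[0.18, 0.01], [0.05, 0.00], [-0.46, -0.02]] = x@[[0.21,0.01], [0.07,0.00], [-0.57,-0.03]]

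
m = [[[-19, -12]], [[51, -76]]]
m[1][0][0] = 51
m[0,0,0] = -19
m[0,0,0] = -19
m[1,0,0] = 51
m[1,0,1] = -76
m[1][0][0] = 51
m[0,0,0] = -19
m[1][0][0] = 51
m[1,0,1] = -76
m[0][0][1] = -12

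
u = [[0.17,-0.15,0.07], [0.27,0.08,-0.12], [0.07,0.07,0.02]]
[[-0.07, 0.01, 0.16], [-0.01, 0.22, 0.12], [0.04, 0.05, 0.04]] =u@[[-0.05,0.53,0.66], [0.55,0.31,-0.18], [0.37,-0.41,0.36]]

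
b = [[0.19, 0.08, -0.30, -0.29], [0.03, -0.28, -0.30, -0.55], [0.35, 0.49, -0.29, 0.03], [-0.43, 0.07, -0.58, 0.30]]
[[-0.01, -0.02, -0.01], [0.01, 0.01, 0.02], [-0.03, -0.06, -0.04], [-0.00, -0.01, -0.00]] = b@[[-0.02, -0.04, -0.03], [-0.04, -0.07, -0.05], [0.01, 0.03, 0.01], [-0.01, -0.01, -0.02]]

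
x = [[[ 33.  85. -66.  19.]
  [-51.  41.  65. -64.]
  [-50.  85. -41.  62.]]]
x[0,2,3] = 62.0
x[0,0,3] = 19.0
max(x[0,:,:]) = 85.0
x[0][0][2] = -66.0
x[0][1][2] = 65.0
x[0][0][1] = 85.0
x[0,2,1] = 85.0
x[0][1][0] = -51.0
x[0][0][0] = 33.0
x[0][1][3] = -64.0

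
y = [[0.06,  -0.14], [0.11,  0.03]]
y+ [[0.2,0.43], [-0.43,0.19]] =[[0.26, 0.29], [-0.32, 0.22]]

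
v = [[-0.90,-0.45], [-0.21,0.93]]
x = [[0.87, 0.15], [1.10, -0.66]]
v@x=[[-1.28, 0.16], [0.84, -0.65]]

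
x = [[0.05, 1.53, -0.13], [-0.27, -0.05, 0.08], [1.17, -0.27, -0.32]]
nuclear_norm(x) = 2.81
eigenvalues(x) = [(-0.16+0.75j), (-0.16-0.75j), (-0.01+0j)]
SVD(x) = [[0.95,-0.31,0.07], [0.00,0.23,0.97], [-0.32,-0.92,0.22]] @ diag([1.5705308593704868, 1.232772543990712, 0.0021620702274306146]) @ [[-0.21, 0.98, -0.01], [-0.94, -0.20, 0.29], [-0.28, -0.07, -0.96]]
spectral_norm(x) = 1.57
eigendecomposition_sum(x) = [[(0.03+0.37j), 0.77-0.18j, (-0.06-0.09j)], [-0.13-0.03j, -0.02+0.29j, (0.04-0.01j)], [(0.59+0.04j), -0.12-1.24j, -0.16+0.08j]] + [[0.03-0.37j, 0.77+0.18j, (-0.06+0.09j)], [-0.13+0.03j, (-0.02-0.29j), (0.04+0.01j)], [0.59-0.04j, (-0.12+1.24j), (-0.16-0.08j)]] + [[-0.00+0.00j, -0.01-0.00j, -0.00-0.00j], [-0.00+0.00j, (-0-0j), (-0-0j)], [(-0+0j), -0.02-0.00j, -0.01-0.00j]]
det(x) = -0.00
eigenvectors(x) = [[-0.07-0.52j, -0.07+0.52j, 0.27+0.00j], [(0.19+0.04j), (0.19-0.04j), (0.07+0j)], [(-0.83+0j), (-0.83-0j), 0.96+0.00j]]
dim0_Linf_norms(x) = [1.17, 1.53, 0.32]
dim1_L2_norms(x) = [1.54, 0.29, 1.24]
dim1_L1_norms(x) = [1.71, 0.4, 1.76]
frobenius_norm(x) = 2.00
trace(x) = -0.32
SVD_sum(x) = [[-0.31, 1.45, -0.02], [-0.0, 0.01, -0.0], [0.11, -0.5, 0.01]] + [[0.36, 0.08, -0.11],  [-0.27, -0.06, 0.08],  [1.06, 0.23, -0.33]] + [[-0.0, -0.0, -0.0], [-0.0, -0.00, -0.00], [-0.0, -0.0, -0.00]]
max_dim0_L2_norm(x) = 1.55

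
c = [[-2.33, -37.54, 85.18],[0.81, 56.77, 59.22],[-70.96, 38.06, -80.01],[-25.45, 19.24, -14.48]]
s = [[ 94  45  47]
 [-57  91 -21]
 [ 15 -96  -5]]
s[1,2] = -21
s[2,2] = -5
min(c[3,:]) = -25.45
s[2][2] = -5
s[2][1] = -96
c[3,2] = -14.48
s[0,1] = 45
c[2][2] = -80.01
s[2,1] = -96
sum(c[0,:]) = 45.31000000000001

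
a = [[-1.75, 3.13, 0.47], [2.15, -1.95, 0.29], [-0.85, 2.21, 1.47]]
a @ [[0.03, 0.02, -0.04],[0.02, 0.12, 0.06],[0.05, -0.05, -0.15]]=[[0.03, 0.32, 0.19], [0.04, -0.21, -0.25], [0.09, 0.17, -0.05]]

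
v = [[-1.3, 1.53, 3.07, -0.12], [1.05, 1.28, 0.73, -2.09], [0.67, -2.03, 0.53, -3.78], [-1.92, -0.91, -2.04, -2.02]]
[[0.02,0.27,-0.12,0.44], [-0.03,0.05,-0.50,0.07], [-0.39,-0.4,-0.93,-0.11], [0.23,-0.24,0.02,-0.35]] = v@ [[-0.09, -0.01, -0.11, 0.00], [0.12, 0.11, 0.06, 0.03], [-0.09, 0.03, -0.11, 0.13], [0.01, 0.05, 0.18, 0.03]]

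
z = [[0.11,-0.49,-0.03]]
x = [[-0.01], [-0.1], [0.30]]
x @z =[[-0.0, 0.0, 0.00], [-0.01, 0.05, 0.0], [0.03, -0.15, -0.01]]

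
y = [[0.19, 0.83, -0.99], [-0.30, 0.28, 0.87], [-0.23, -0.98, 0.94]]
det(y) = -0.07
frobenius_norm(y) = 2.13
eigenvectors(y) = [[(-0.95+0j), -0.28-0.46j, -0.28+0.46j],[(-0.08+0j), 0.62+0.00j, 0.62-0.00j],[-0.30+0.00j, 0.23+0.52j, 0.23-0.52j]]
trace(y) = 1.41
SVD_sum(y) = [[0.25, 0.75, -1.03], [-0.11, -0.34, 0.46], [-0.26, -0.79, 1.08]] + [[-0.02, 0.08, 0.05], [-0.18, 0.62, 0.41], [0.06, -0.19, -0.13]] + [[-0.03, -0.00, -0.01], [-0.0, -0.0, -0.00], [-0.03, -0.00, -0.01]]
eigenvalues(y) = [(-0.05+0j), (0.73+0.95j), (0.73-0.95j)]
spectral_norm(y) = 1.97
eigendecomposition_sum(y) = [[(-0.04-0j), (-0.01+0j), (-0.04+0j)], [(-0-0j), -0.00+0.00j, -0.00+0.00j], [-0.01-0.00j, (-0+0j), (-0.01+0j)]] + [[(0.12+0.08j), 0.42-0.39j, -0.48-0.16j], [-0.15+0.07j, (0.14+0.64j), (0.44-0.38j)], [(-0.11-0.1j), (-0.49+0.35j), 0.48+0.23j]] + [[0.12-0.08j, (0.42+0.39j), -0.48+0.16j], [(-0.15-0.07j), 0.14-0.64j, (0.44+0.38j)], [-0.11+0.10j, -0.49-0.35j, (0.48-0.23j)]]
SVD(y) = [[-0.66,-0.12,0.74],  [0.30,-0.95,0.11],  [0.69,0.29,0.66]] @ diag([1.9687490860582026, 0.8056680218139461, 0.047181296838830405]) @ [[-0.19,-0.58,0.79],  [0.24,-0.81,-0.53],  [-0.95,-0.09,-0.29]]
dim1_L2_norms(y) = [1.31, 0.96, 1.38]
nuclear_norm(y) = 2.82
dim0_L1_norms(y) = [0.72, 2.09, 2.8]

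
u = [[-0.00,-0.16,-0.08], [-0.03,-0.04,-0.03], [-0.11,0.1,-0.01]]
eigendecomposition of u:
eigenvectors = [[0.66, -0.81, -0.39], [0.02, -0.43, -0.43], [-0.75, -0.40, 0.81]]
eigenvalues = [0.09, -0.12, -0.01]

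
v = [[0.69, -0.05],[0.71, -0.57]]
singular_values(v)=[1.1, 0.33]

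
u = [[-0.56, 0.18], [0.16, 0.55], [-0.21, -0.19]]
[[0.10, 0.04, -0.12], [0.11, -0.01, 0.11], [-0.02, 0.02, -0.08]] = u@ [[-0.11,-0.08,0.26], [0.23,-0.00,0.13]]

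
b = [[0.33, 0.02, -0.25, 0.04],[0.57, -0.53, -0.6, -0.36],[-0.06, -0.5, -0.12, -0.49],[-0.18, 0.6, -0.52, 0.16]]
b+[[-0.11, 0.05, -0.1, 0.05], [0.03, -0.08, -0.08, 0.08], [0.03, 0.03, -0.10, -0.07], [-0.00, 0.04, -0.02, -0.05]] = [[0.22, 0.07, -0.35, 0.09], [0.6, -0.61, -0.68, -0.28], [-0.03, -0.47, -0.22, -0.56], [-0.18, 0.64, -0.54, 0.11]]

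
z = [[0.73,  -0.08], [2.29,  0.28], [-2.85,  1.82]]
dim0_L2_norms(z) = [3.73, 1.84]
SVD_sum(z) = [[0.67, -0.25],  [1.91, -0.72],  [-3.10, 1.17]] + [[0.06, 0.17], [0.38, 1.0], [0.25, 0.65]]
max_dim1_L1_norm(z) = 4.67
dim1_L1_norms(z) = [0.81, 2.57, 4.67]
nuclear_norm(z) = 5.24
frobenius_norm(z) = 4.16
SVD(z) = [[-0.18, -0.14],[-0.52, -0.83],[0.84, -0.54]] @ diag([3.9537493145498077, 1.2901807461347907]) @ [[-0.94, 0.35], [-0.35, -0.94]]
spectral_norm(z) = 3.95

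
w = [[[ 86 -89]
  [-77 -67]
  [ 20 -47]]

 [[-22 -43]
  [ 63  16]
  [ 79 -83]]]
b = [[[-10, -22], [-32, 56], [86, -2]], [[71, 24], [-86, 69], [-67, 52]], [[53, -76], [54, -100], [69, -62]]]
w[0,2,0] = 20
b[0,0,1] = -22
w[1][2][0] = 79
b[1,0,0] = 71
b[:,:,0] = [[-10, -32, 86], [71, -86, -67], [53, 54, 69]]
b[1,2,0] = -67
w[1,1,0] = 63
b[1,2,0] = -67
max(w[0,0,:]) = 86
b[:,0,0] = [-10, 71, 53]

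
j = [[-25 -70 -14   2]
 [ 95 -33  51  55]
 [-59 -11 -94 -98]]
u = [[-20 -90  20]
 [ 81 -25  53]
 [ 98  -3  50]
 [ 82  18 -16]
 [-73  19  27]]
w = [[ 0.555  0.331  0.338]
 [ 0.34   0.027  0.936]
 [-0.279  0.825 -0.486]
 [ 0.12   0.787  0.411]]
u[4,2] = 27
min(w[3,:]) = 0.12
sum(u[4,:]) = -27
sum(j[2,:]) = -262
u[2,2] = 50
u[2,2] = 50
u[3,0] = 82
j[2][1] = -11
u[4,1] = 19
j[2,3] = -98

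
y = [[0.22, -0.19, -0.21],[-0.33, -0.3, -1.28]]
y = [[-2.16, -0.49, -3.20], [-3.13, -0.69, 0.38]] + [[2.38, 0.3, 2.99], [2.80, 0.39, -1.66]]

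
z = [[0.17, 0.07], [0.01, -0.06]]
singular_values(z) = [0.18, 0.06]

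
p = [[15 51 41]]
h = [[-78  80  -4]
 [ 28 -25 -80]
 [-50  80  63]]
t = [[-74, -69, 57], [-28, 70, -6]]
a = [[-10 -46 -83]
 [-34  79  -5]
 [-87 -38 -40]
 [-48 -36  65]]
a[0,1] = -46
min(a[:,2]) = -83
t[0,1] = -69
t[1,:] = [-28, 70, -6]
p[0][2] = 41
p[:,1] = [51]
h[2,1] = 80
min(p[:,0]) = 15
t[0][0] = -74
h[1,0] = 28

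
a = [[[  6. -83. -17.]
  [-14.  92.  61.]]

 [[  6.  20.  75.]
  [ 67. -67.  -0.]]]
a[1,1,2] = -0.0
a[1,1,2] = -0.0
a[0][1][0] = -14.0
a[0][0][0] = 6.0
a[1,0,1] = 20.0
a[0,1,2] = 61.0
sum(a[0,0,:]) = -94.0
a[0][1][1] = 92.0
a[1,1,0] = 67.0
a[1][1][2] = -0.0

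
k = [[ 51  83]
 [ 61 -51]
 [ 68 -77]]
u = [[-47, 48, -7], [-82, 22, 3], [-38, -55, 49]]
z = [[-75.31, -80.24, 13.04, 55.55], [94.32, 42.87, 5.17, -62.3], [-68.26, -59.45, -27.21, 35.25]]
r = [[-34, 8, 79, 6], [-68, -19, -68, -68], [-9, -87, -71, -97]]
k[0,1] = 83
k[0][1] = 83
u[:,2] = [-7, 3, 49]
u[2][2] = 49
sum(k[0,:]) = 134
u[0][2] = -7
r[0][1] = 8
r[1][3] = -68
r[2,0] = -9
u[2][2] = 49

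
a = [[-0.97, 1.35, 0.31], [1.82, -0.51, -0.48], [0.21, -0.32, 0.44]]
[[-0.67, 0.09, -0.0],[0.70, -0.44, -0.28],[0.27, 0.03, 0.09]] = a @[[0.36, -0.26, -0.15], [-0.29, -0.14, -0.15], [0.22, 0.09, 0.17]]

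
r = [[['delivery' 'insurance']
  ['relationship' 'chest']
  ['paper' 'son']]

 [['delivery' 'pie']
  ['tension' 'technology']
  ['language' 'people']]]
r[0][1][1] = 'chest'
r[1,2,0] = 'language'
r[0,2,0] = 'paper'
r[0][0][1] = 'insurance'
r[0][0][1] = 'insurance'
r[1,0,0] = 'delivery'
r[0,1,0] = 'relationship'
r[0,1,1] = 'chest'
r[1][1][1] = 'technology'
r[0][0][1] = 'insurance'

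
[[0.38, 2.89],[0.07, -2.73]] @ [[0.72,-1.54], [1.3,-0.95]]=[[4.03,-3.33],[-3.50,2.49]]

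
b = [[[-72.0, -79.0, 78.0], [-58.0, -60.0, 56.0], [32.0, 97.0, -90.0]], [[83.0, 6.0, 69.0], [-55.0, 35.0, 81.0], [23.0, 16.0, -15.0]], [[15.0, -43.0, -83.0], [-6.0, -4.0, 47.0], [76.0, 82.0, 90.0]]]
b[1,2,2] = -15.0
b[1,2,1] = 16.0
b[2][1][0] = -6.0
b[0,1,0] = -58.0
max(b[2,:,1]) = 82.0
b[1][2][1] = 16.0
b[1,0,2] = 69.0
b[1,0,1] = 6.0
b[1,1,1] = 35.0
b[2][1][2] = 47.0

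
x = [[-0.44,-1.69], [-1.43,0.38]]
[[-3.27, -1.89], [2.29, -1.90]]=x @ [[-1.02, 1.52],[2.2, 0.72]]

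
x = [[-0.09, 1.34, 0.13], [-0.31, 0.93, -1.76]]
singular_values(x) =[2.11, 1.19]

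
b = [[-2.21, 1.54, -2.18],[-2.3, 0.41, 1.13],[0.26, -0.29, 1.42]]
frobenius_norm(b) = 4.57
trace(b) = -0.38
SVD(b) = [[-0.90,  0.22,  0.38],[-0.34,  -0.89,  -0.30],[0.27,  -0.4,  0.87]] @ diag([3.8095825979405866, 2.51859316599237, 0.2344544597246586]) @ [[0.75, -0.42, 0.51],[0.58, 0.03, -0.81],[0.32, 0.91, 0.27]]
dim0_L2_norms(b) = [3.2, 1.62, 2.84]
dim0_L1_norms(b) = [4.77, 2.24, 4.73]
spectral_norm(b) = 3.81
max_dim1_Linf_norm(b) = 2.3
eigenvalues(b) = [(-0.68+1.36j), (-0.68-1.36j), (0.98+0j)]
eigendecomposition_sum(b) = [[(-1.11+0.28j), (0.78+0.4j), (-1.14-0.67j)], [-1.29-0.89j, 0.29+1.15j, (-0.35-1.77j)], [0.04-0.13j, -0.09+0.05j, 0.14-0.07j]] + [[(-1.11-0.28j), 0.78-0.40j, (-1.14+0.67j)], [(-1.29+0.89j), 0.29-1.15j, -0.35+1.77j], [(0.04+0.13j), (-0.09-0.05j), (0.14+0.07j)]] + [[(0.02+0j), -0.01+0.00j, 0.11-0.00j], [(0.28+0j), (-0.18+0j), (1.84-0j)], [0.17+0.00j, -0.11+0.00j, 1.14-0.00j]]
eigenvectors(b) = [[-0.39+0.44j,-0.39-0.44j,(0.05+0j)], [-0.80+0.00j,(-0.8-0j),0.85+0.00j], [-0.02-0.07j,(-0.02+0.07j),(0.53+0j)]]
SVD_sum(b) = [[-2.56,1.44,-1.76], [-0.98,0.55,-0.67], [0.78,-0.44,0.54]] + [[0.32, 0.02, -0.45], [-1.3, -0.08, 1.82], [-0.59, -0.04, 0.83]] + [[0.03, 0.08, 0.02], [-0.02, -0.06, -0.02], [0.07, 0.19, 0.06]]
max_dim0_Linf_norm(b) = 2.3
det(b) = 2.25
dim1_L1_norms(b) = [5.93, 3.84, 1.97]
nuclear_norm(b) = 6.56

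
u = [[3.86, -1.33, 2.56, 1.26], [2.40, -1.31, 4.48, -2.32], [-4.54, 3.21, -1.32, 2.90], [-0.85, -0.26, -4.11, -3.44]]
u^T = [[3.86, 2.40, -4.54, -0.85],  [-1.33, -1.31, 3.21, -0.26],  [2.56, 4.48, -1.32, -4.11],  [1.26, -2.32, 2.9, -3.44]]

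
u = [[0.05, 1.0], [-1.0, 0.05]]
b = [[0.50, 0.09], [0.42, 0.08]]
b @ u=[[-0.06, 0.50], [-0.06, 0.42]]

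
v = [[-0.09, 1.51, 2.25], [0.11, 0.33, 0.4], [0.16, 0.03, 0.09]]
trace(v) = 0.33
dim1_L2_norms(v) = [2.71, 0.53, 0.19]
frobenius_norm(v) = 2.77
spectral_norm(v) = 2.76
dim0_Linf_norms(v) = [0.16, 1.51, 2.25]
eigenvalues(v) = [0.9, -0.62, 0.06]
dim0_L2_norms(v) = [0.21, 1.55, 2.29]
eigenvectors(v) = [[-0.93, -0.98, 0.04], [-0.32, 0.02, -0.83], [-0.2, 0.22, 0.56]]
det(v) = -0.03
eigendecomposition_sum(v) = [[0.31, 0.9, 1.32], [0.11, 0.31, 0.45], [0.07, 0.19, 0.28]] + [[-0.40, 0.61, 0.93], [0.01, -0.01, -0.02], [0.09, -0.14, -0.21]] + [[0.0, -0.0, 0.0],[-0.01, 0.04, -0.03],[0.00, -0.02, 0.02]]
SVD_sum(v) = [[-0.06, 1.52, 2.25], [-0.01, 0.29, 0.43], [-0.00, 0.05, 0.07]] + [[-0.03, -0.0, 0.0], [0.12, 0.01, -0.0], [0.16, 0.01, -0.0]] + [[0.00, -0.01, 0.00], [-0.00, 0.04, -0.02], [0.0, -0.03, 0.02]]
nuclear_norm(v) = 3.02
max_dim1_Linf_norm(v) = 2.25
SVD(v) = [[-0.98, 0.14, 0.13], [-0.19, -0.61, -0.77], [-0.03, -0.78, 0.62]] @ diag([2.7606617388859163, 0.20491431849585237, 0.0552891085727068]) @ [[0.02, -0.56, -0.83], [-1.0, -0.06, 0.01], [0.05, -0.83, 0.56]]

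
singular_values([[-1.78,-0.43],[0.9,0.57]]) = [2.1, 0.3]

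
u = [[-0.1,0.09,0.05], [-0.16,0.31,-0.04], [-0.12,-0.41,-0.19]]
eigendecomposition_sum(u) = [[-0.04+0.11j, 0.03+0.03j, (0.03+0.05j)], [(-0.03+0.01j), 0.00+0.01j, (-0+0.01j)], [-0.10-0.22j, (-0.08+0.01j), -0.11-0.02j]] + [[(-0.04-0.11j),(0.03-0.03j),0.03-0.05j], [-0.03-0.01j,0.00-0.01j,(-0-0.01j)], [(-0.1+0.22j),-0.08-0.01j,(-0.11+0.02j)]] + [[(-0.01-0j), 0.04+0.00j, (-0+0j)],  [-0.11-0.00j, 0.31+0.00j, -0.03+0.00j],  [0.09+0.00j, -0.25-0.00j, (0.03-0j)]]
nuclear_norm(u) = 0.87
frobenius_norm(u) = 0.60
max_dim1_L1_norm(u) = 0.72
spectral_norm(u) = 0.54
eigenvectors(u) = [[0.29+0.32j, (0.29-0.32j), (-0.09+0j)], [(-0+0.11j), (-0-0.11j), (-0.77+0j)], [(-0.9+0j), -0.90-0.00j, (0.63+0j)]]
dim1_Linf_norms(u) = [0.1, 0.31, 0.41]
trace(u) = 0.02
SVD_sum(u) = [[-0.0,0.10,0.03],  [-0.0,0.28,0.08],  [0.00,-0.43,-0.12]] + [[-0.06, 0.01, -0.04], [-0.17, 0.02, -0.10], [-0.13, 0.02, -0.07]] + [[-0.04,-0.02,0.06], [0.01,0.01,-0.02], [0.0,0.00,-0.00]]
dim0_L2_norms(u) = [0.22, 0.52, 0.2]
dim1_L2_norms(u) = [0.14, 0.35, 0.47]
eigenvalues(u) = [(-0.15+0.09j), (-0.15-0.09j), (0.32+0j)]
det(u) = 0.01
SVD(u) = [[-0.19, -0.29, 0.94],[-0.54, -0.77, -0.34],[0.82, -0.57, -0.01]] @ diag([0.5401895041994853, 0.2550155879026885, 0.07524858456715482]) @ [[0.01, -0.96, -0.27], [0.86, -0.13, 0.49], [-0.5, -0.24, 0.83]]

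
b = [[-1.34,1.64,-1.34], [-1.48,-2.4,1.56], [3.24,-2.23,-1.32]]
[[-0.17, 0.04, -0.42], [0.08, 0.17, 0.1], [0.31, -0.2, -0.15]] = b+[[1.17, -1.60, 0.92],  [1.56, 2.57, -1.46],  [-2.93, 2.03, 1.17]]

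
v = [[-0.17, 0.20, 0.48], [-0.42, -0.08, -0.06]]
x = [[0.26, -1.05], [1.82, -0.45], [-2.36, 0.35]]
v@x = [[-0.81, 0.26],  [-0.11, 0.46]]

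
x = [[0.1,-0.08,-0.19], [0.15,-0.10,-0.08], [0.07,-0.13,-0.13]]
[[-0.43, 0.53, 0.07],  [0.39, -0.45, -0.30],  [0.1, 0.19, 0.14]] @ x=[[0.04, -0.03, 0.03], [-0.05, 0.05, 0.0], [0.05, -0.05, -0.05]]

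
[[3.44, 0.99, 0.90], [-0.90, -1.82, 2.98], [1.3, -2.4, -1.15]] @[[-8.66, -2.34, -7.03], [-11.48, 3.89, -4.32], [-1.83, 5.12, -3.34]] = [[-42.80, 0.41, -31.47], [23.23, 10.28, 4.24], [18.40, -18.27, 5.07]]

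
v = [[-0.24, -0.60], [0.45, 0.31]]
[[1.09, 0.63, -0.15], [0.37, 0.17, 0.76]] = v @ [[2.86, 1.53, 2.09], [-2.96, -1.67, -0.59]]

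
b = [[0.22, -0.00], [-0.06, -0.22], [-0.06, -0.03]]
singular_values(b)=[0.26, 0.19]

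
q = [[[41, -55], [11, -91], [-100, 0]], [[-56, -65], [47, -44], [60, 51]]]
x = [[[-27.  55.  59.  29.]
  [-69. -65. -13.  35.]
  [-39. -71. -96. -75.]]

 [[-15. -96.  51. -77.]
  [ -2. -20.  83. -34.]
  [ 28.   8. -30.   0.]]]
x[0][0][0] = -27.0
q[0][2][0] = -100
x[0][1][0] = -69.0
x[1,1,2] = 83.0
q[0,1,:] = [11, -91]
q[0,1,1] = -91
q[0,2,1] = 0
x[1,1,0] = -2.0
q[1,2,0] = 60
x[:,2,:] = [[-39.0, -71.0, -96.0, -75.0], [28.0, 8.0, -30.0, 0.0]]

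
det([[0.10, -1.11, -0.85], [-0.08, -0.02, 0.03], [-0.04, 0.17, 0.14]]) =0.000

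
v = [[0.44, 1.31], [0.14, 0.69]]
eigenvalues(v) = [0.12, 1.01]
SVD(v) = [[-0.89, -0.45], [-0.45, 0.89]] @ diag([1.54899271263774, 0.07759881568152406]) @ [[-0.29,-0.96], [-0.96,0.29]]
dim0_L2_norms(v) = [0.46, 1.48]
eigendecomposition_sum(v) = [[0.08,-0.17], [-0.02,0.04]] + [[0.36,1.48], [0.16,0.65]]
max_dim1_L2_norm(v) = 1.38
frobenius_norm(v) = 1.55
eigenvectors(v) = [[-0.97,-0.92], [0.24,-0.4]]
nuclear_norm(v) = 1.63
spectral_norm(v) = 1.55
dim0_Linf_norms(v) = [0.44, 1.31]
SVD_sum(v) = [[0.41,  1.32], [0.21,  0.67]] + [[0.03,-0.01],[-0.07,0.02]]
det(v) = 0.12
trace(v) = 1.13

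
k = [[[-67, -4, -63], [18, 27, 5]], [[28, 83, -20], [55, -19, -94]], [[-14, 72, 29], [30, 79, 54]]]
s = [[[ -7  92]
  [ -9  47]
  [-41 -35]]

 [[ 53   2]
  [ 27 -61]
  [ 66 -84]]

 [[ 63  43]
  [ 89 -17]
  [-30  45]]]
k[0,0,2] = -63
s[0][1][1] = 47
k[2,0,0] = -14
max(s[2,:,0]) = 89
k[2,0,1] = 72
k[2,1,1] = 79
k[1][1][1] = -19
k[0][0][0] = -67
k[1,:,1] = [83, -19]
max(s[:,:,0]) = 89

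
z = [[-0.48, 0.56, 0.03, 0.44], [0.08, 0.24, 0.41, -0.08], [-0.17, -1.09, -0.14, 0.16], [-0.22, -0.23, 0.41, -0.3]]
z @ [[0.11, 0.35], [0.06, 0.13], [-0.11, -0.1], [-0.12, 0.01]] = [[-0.08, -0.09], [-0.01, 0.02], [-0.09, -0.19], [-0.05, -0.15]]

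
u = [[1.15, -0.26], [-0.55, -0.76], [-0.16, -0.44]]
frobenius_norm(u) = 1.58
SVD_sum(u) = [[1.04, 0.23], [-0.68, -0.15], [-0.25, -0.05]] + [[0.11, -0.49], [0.13, -0.61], [0.09, -0.39]]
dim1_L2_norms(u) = [1.18, 0.94, 0.47]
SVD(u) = [[-0.82, -0.56], [0.54, -0.7], [0.19, -0.44]] @ diag([1.3010050899302643, 0.8926285655162197]) @ [[-0.98, -0.22], [-0.22, 0.98]]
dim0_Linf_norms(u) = [1.15, 0.76]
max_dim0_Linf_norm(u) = 1.15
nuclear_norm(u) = 2.19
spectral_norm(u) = 1.30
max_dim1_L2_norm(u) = 1.18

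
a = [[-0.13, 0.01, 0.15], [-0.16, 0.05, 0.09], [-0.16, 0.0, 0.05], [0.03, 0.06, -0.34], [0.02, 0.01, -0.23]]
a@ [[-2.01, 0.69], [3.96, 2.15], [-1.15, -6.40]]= [[0.13, -1.03], [0.42, -0.58], [0.26, -0.43], [0.57, 2.33], [0.26, 1.51]]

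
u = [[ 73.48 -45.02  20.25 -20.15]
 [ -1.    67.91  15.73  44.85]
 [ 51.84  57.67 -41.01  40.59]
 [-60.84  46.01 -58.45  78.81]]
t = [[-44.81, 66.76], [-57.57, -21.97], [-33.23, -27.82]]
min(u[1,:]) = -1.0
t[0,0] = -44.81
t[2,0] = -33.23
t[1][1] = -21.97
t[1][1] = -21.97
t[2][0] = -33.23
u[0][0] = 73.48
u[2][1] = 57.67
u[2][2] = -41.01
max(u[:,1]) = 67.91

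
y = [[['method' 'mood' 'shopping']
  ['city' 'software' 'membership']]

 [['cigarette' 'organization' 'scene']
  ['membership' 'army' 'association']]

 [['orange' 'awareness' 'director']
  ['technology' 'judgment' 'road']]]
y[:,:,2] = [['shopping', 'membership'], ['scene', 'association'], ['director', 'road']]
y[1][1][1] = 'army'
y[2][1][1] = 'judgment'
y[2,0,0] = 'orange'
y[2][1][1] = 'judgment'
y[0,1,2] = 'membership'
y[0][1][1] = 'software'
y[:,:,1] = [['mood', 'software'], ['organization', 'army'], ['awareness', 'judgment']]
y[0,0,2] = 'shopping'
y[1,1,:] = ['membership', 'army', 'association']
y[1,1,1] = 'army'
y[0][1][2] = 'membership'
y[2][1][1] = 'judgment'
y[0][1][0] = 'city'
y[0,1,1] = 'software'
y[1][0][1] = 'organization'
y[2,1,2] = 'road'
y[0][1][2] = 'membership'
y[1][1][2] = 'association'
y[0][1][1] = 'software'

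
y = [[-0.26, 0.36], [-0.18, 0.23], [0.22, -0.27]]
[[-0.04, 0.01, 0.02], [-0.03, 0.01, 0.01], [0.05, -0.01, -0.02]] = y @ [[0.7, -0.17, -0.31], [0.4, -0.09, -0.18]]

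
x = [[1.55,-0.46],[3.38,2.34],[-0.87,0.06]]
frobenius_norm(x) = 4.50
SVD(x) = [[-0.26,0.88], [-0.95,-0.31], [0.17,-0.36]] @ diag([4.307209629726334, 1.3124576966869215]) @ [[-0.87, -0.49], [0.49, -0.87]]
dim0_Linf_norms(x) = [3.38, 2.34]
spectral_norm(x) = 4.31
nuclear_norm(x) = 5.62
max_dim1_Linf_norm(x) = 3.38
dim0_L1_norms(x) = [5.8, 2.86]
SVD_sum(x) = [[0.99, 0.55], [3.58, 1.99], [-0.64, -0.36]] + [[0.56, -1.01], [-0.20, 0.35], [-0.23, 0.42]]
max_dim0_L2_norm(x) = 3.82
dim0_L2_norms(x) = [3.82, 2.39]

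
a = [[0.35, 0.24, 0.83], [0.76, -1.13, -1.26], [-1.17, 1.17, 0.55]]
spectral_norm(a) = 2.52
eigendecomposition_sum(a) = [[0.08+0.00j, (0.07+0j), (0.06+0j)], [(0.1+0j), 0.09+0.00j, (0.08+0j)], [-0.05+0.00j, -0.05-0.00j, -0.04+0.00j]] + [[(0.14+0.26j), 0.08-0.33j, (0.38-0.24j)],[(0.33-0.41j), -0.61+0.10j, -0.67-0.46j],[-0.56+0.15j, (0.61+0.3j), 0.29+0.84j]] + [[0.14-0.26j, 0.08+0.33j, 0.38+0.24j], [(0.33+0.41j), -0.61-0.10j, -0.67+0.46j], [-0.56-0.15j, 0.61-0.30j, (0.29-0.84j)]]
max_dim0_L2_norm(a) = 1.64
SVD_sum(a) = [[-0.23, 0.29, 0.26], [0.92, -1.2, -1.04], [-0.83, 1.08, 0.95]] + [[0.55,-0.09,0.59], [-0.19,0.03,-0.2], [-0.36,0.06,-0.38]] + [[0.02, 0.03, -0.02], [0.03, 0.04, -0.02], [0.02, 0.03, -0.02]]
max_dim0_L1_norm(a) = 2.64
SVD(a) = [[0.18, 0.81, 0.56], [-0.73, -0.27, 0.63], [0.66, -0.52, 0.54]] @ diag([2.5167013242598597, 1.0058949627471563, 0.07609052758760809]) @ [[-0.50, 0.65, 0.57], [0.68, -0.11, 0.72], [0.53, 0.75, -0.39]]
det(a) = 0.19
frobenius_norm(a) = 2.71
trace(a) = -0.23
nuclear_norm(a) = 3.60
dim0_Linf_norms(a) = [1.17, 1.17, 1.26]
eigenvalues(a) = [(0.13+0j), (-0.18+1.21j), (-0.18-1.21j)]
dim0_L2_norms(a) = [1.44, 1.64, 1.61]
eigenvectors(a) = [[-0.59+0.00j, -0.08-0.34j, -0.08+0.34j], [-0.72+0.00j, -0.51+0.37j, -0.51-0.37j], [0.36+0.00j, (0.69+0j), 0.69-0.00j]]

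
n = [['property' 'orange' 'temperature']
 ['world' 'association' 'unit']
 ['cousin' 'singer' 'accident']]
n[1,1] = 'association'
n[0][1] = 'orange'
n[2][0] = 'cousin'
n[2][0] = 'cousin'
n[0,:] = ['property', 'orange', 'temperature']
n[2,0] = 'cousin'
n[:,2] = ['temperature', 'unit', 'accident']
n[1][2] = 'unit'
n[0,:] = ['property', 'orange', 'temperature']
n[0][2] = 'temperature'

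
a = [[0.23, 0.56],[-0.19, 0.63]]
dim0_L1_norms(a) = [0.42, 1.19]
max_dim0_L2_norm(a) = 0.84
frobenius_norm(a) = 0.89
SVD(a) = [[0.67, 0.74], [0.74, -0.67]] @ diag([0.8429906367230856, 0.29810532769007453]) @ [[0.01, 1.00], [1.00, -0.01]]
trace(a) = 0.86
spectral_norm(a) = 0.84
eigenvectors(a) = [[0.86+0.00j, 0.86-0.00j], [0.31+0.40j, (0.31-0.4j)]]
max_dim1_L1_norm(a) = 0.82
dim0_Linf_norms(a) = [0.23, 0.63]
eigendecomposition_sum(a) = [[0.12+0.30j,(0.28-0.47j)], [-0.10+0.16j,(0.31-0.04j)]] + [[(0.12-0.3j), 0.28+0.47j], [-0.10-0.16j, (0.31+0.04j)]]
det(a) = 0.25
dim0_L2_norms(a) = [0.3, 0.84]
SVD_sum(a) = [[0.01,0.56], [0.01,0.63]] + [[0.22, -0.0], [-0.2, 0.0]]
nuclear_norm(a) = 1.14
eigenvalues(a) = [(0.43+0.26j), (0.43-0.26j)]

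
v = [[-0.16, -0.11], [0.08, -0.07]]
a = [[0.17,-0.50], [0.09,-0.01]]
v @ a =[[-0.04, 0.08], [0.01, -0.04]]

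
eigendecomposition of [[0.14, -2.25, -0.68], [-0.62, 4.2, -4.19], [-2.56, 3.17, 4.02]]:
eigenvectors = [[(0.91+0j), -0.14+0.23j, (-0.14-0.23j)],  [(0.33+0j), (0.69+0j), (0.69-0j)],  [0.26+0.00j, -0.05-0.67j, (-0.05+0.67j)]]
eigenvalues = [(-0.87+0j), (4.61+3.86j), (4.61-3.86j)]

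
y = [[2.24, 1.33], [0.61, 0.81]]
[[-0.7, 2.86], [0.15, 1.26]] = y @ [[-0.77, 0.64], [0.77, 1.07]]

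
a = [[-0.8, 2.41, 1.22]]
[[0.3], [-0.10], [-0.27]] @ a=[[-0.24,0.72,0.37], [0.08,-0.24,-0.12], [0.22,-0.65,-0.33]]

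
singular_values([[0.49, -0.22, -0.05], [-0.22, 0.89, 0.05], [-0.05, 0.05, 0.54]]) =[1.0, 0.53, 0.39]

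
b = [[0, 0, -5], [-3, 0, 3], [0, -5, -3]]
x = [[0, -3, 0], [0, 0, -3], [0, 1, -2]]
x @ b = [[9, 0, -9], [0, 15, 9], [-3, 10, 9]]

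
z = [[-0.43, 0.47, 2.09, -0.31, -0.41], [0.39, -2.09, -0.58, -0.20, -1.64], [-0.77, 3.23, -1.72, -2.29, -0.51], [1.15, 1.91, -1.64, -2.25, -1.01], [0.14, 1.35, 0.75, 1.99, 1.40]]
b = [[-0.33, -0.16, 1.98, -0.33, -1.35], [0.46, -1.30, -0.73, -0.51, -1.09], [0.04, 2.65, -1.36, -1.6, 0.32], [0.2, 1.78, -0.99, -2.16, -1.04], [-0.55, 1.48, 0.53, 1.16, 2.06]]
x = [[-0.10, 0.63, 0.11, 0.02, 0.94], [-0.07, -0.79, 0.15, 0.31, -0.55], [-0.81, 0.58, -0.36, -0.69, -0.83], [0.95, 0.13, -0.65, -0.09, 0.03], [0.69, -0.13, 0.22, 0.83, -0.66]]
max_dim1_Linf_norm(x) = 0.95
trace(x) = -2.00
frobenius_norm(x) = 2.77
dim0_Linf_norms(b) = [0.55, 2.65, 1.98, 2.16, 2.06]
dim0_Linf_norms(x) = [0.95, 0.79, 0.65, 0.83, 0.94]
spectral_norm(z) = 5.66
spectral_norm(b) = 4.52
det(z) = -44.72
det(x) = 0.25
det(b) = 0.00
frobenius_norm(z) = 7.36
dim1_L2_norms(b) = [2.45, 1.97, 3.4, 3.15, 2.89]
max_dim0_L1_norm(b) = 7.37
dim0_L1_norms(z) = [2.88, 9.05, 6.78, 7.04, 4.97]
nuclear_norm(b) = 10.57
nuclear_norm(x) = 5.38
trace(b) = -3.09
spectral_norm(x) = 1.80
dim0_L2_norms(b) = [0.82, 3.75, 2.75, 2.99, 2.9]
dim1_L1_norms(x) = [1.8, 1.87, 3.27, 1.85, 2.53]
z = x + b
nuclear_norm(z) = 13.76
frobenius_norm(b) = 6.30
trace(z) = -5.09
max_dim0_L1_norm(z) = 9.05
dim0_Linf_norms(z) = [1.15, 3.23, 2.09, 2.29, 1.64]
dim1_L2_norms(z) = [2.24, 2.75, 4.41, 3.71, 2.89]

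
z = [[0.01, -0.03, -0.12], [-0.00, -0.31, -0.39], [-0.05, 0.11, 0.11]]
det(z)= 0.001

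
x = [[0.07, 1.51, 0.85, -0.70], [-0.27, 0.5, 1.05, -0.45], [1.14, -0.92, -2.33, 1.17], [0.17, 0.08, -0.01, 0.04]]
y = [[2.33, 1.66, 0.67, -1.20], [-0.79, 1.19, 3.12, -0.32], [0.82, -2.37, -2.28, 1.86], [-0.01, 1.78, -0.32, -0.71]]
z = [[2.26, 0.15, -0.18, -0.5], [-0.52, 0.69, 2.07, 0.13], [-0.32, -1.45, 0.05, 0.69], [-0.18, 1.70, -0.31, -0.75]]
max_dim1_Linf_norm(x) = 2.33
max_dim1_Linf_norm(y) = 3.12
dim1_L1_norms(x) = [3.13, 2.27, 5.56, 0.3]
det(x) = -0.00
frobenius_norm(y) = 6.38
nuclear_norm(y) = 10.66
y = z + x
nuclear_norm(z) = 6.99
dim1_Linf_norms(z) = [2.26, 2.07, 1.45, 1.7]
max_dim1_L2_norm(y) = 3.87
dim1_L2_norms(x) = [1.87, 1.28, 2.99, 0.19]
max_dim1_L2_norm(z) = 2.33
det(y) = 16.44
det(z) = -0.00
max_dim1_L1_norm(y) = 7.33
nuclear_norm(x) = 4.92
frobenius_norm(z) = 4.09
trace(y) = 0.53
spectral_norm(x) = 3.57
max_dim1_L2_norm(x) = 2.99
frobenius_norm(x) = 3.76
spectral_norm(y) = 5.31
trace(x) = -1.72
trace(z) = 2.25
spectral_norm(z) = 2.64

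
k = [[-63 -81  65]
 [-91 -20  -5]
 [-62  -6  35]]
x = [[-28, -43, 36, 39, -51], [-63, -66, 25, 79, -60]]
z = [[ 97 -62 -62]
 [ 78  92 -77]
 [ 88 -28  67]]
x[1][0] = -63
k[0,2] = 65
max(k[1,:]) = -5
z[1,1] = 92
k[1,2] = -5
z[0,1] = -62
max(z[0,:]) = 97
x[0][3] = 39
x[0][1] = -43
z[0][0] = 97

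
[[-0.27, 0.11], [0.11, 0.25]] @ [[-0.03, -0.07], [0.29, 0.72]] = [[0.04,  0.10], [0.07,  0.17]]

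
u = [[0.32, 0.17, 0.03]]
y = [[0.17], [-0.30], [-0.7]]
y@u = [[0.05,0.03,0.01], [-0.10,-0.05,-0.01], [-0.22,-0.12,-0.02]]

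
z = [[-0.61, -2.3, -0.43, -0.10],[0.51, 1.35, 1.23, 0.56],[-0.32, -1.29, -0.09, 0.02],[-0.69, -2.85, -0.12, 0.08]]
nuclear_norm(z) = 5.52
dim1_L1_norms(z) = [3.44, 3.65, 1.72, 3.74]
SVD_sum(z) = [[-0.61, -2.29, -0.46, -0.12], [0.42, 1.58, 0.32, 0.08], [-0.33, -1.25, -0.25, -0.06], [-0.73, -2.74, -0.55, -0.14]] + [[0.00,-0.01,0.03,0.02],  [0.09,-0.23,0.91,0.48],  [0.02,-0.04,0.16,0.08],  [0.04,-0.11,0.43,0.22]] + [[-0.0, 0.00, -0.00, 0.0], [-0.00, 0.00, -0.0, 0.00], [-0.0, 0.0, -0.00, 0.00], [0.00, -0.00, 0.0, -0.00]] + [[0.0, -0.0, -0.0, 0.00], [0.0, -0.0, -0.00, 0.00], [-0.00, 0.00, 0.00, -0.00], [0.0, -0.0, -0.0, 0.00]]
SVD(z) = [[-0.56, -0.03, -0.7, -0.45],  [0.39, -0.89, -0.21, -0.10],  [-0.3, -0.16, -0.32, 0.88],  [-0.67, -0.42, 0.61, -0.08]] @ diag([4.330559478309969, 1.1860588269772394, 0.004141710132591796, 0.0013820297506386737]) @ [[0.25, 0.95, 0.19, 0.05], [-0.08, 0.22, -0.86, -0.45], [0.38, -0.13, 0.37, -0.84], [-0.88, 0.19, 0.29, -0.31]]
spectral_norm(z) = 4.33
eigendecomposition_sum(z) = [[-0.30+0.10j, (-1.15+0.01j), (-0.21+0.66j), -0.05+0.34j], [(0.25+0.17j), 0.67+0.85j, 0.61-0.23j, 0.28-0.16j], [(-0.16+0.09j), (-0.64+0.13j), -0.05+0.40j, (0.01+0.2j)], [(-0.35+0.22j), -1.43+0.36j, -0.06+0.89j, (0.04+0.44j)]] + [[-0.30-0.10j,-1.15-0.01j,-0.21-0.66j,(-0.05-0.34j)], [0.25-0.17j,0.67-0.85j,0.61+0.23j,0.28+0.16j], [(-0.16-0.09j),-0.64-0.13j,(-0.05-0.4j),0.01-0.20j], [(-0.35-0.22j),(-1.43-0.36j),-0.06-0.89j,(0.04-0.44j)]] + [[0j, -0j, (-0-0j), -0j], [-0.00-0.00j, (-0+0j), 0.00+0.00j, -0.00+0.00j], [-0.00-0.00j, (-0+0j), 0.00+0.00j, (-0+0j)], [0j, -0j, -0.00-0.00j, -0j]] + [[-0.00-0.00j, -0.00+0.00j, -0.00+0.00j, 0j],[0j, 0.00-0.00j, -0j, (-0-0j)],[-0.00-0.00j, -0.00+0.00j, -0.00+0.00j, 0.00+0.00j],[0.00+0.00j, -0j, -0j, (-0-0j)]]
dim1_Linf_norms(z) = [2.3, 1.35, 1.29, 2.85]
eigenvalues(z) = [(0.37+1.78j), (0.37-1.78j), 0j, (-0+0j)]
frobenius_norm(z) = 4.49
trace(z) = 0.73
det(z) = -0.00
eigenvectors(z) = [[0.49+0.12j, 0.49-0.12j, (-0.84+0j), (-0.58+0j)], [(-0.2-0.44j), (-0.2+0.44j), 0.18+0.00j, 0.17+0.00j], [(0.29+0.01j), 0.29-0.01j, 0.33+0.00j, (-0.29+0j)], [0.65+0.00j, (0.65-0j), (-0.39+0j), (0.74+0j)]]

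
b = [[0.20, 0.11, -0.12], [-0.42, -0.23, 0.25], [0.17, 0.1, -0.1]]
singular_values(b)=[0.64, 0.01, 0.0]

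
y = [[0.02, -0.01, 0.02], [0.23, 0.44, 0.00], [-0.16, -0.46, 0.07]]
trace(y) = 0.53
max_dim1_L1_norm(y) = 0.69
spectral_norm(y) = 0.70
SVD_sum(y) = [[-0.00, -0.0, 0.00], [0.2, 0.45, -0.04], [-0.19, -0.45, 0.03]] + [[0.02, -0.01, 0.02], [0.03, -0.01, 0.03], [0.03, -0.01, 0.04]] + [[0.00, -0.00, -0.0], [-0.00, 0.0, 0.0], [-0.00, 0.0, 0.0]]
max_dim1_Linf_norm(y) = 0.46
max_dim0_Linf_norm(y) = 0.46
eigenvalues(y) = [0.42, 0.0, 0.11]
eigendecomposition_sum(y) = [[-0.02, -0.04, -0.00], [0.26, 0.46, 0.01], [-0.33, -0.59, -0.02]] + [[0.0, -0.0, -0.00], [-0.00, 0.0, 0.0], [-0.0, 0.0, 0.00]] + [[0.04, 0.03, 0.02], [-0.03, -0.02, -0.02], [0.17, 0.13, 0.09]]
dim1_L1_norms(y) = [0.05, 0.67, 0.69]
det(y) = 0.00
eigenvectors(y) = [[0.05,-0.61,0.23], [-0.62,0.32,-0.16], [0.79,0.72,0.96]]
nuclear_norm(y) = 0.77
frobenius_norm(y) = 0.70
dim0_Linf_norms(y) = [0.23, 0.46, 0.07]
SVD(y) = [[0.00, -0.39, 0.92],[-0.71, -0.65, -0.27],[0.70, -0.65, -0.28]] @ diag([0.6953538999607594, 0.0773389137519522, 0.001283054570264128]) @ [[-0.40, -0.92, 0.07],[-0.68, 0.24, -0.69],[0.62, -0.32, -0.72]]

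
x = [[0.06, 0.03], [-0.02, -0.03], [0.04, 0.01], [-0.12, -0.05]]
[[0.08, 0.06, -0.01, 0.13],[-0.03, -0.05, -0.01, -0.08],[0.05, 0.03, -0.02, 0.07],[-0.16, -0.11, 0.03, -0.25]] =x@[[1.29, 0.32, -0.64, 1.41], [0.03, 1.34, 0.88, 1.68]]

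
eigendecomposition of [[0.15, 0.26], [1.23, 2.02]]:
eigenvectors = [[-0.85, -0.13], [0.52, -0.99]]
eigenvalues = [-0.01, 2.18]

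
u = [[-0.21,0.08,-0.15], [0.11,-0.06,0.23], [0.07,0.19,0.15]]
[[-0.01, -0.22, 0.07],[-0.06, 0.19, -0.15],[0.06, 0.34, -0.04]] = u @ [[0.48, 1.03, 0.26], [0.45, 0.96, 0.24], [-0.38, 0.57, -0.72]]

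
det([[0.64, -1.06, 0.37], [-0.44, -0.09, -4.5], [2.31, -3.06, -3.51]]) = 4.620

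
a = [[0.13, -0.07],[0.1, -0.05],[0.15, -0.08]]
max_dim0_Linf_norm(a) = 0.15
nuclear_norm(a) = 0.25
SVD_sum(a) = [[0.13, -0.07], [0.1, -0.05], [0.15, -0.08]] + [[-0.0, -0.0], [0.00, 0.0], [-0.00, -0.0]]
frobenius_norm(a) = 0.25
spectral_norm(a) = 0.25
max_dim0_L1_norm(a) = 0.38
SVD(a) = [[-0.59, 0.41], [-0.44, -0.88], [-0.68, 0.23]] @ diag([0.2513800496243155, 0.002840889099678217]) @ [[-0.88,0.47], [-0.47,-0.88]]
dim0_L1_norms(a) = [0.38, 0.2]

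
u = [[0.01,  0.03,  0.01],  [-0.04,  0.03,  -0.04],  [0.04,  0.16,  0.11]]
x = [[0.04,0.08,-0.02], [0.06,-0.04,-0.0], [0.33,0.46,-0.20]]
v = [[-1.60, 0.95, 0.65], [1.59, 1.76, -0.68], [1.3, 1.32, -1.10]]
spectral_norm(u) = 0.20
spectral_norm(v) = 3.33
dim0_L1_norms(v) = [4.49, 4.03, 2.43]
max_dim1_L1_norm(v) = 4.03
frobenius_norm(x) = 0.61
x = u @ v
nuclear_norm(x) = 0.69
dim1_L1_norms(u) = [0.05, 0.11, 0.31]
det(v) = 2.36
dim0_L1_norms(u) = [0.09, 0.22, 0.16]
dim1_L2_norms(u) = [0.03, 0.06, 0.2]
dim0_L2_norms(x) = [0.34, 0.47, 0.2]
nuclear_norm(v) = 5.55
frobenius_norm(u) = 0.21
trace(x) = -0.20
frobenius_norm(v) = 3.82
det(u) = 0.00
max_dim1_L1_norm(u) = 0.31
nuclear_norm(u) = 0.27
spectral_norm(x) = 0.61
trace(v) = -0.94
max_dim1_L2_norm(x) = 0.6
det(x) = 0.00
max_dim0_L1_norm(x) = 0.58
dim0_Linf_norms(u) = [0.04, 0.16, 0.11]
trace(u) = 0.15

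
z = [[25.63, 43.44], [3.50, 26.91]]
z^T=[[25.63, 3.50], [43.44, 26.91]]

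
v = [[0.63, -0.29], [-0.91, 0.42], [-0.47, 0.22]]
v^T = [[0.63, -0.91, -0.47], [-0.29, 0.42, 0.22]]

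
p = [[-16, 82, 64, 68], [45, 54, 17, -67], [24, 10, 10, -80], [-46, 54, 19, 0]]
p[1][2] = 17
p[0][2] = 64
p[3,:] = [-46, 54, 19, 0]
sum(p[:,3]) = -79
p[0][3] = 68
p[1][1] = 54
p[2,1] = 10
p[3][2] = 19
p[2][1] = 10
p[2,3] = -80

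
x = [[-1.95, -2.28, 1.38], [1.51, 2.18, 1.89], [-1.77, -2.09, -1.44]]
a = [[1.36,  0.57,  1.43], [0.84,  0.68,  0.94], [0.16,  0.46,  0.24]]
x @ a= [[-4.35, -2.03, -4.6], [4.19, 3.21, 4.66], [-4.39, -3.09, -4.84]]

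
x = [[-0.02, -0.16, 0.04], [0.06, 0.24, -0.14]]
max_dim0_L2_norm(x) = 0.29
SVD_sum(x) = [[-0.03, -0.14, 0.07], [0.05, 0.25, -0.12]] + [[0.01, -0.02, -0.03], [0.01, -0.01, -0.02]]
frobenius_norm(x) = 0.33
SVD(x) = [[-0.50, 0.87], [0.87, 0.50]] @ diag([0.3265672409658304, 0.04187883866543119]) @ [[0.19, 0.88, -0.43], [0.3, -0.47, -0.83]]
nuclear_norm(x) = 0.37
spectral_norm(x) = 0.33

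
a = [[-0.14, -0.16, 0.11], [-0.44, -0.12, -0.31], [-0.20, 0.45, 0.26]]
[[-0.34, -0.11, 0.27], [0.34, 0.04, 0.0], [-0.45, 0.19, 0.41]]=a @ [[0.5, -0.05, -0.81], [0.35, 0.56, -0.13], [-1.95, -0.27, 1.19]]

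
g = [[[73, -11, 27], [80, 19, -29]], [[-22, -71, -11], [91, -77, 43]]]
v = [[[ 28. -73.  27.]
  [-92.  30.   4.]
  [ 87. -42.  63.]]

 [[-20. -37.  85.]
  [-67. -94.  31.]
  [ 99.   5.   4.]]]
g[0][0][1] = -11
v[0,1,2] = 4.0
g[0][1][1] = 19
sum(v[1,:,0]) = 12.0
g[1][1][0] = 91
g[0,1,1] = 19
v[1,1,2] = 31.0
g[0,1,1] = 19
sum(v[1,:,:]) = 6.0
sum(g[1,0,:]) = -104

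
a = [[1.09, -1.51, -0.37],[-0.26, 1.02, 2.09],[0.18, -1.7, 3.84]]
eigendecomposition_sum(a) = [[(0.54-0j), (0.63+0j), (-0.35+0j)], [(0.14-0j), 0.16+0.00j, (-0.09+0j)], [0.04-0.00j, 0.05+0.00j, (-0.03+0j)]] + [[0.28+0.11j, (-1.07-0.96j), (-0.01+1.69j)], [(-0.2-0.28j), 0.43+1.62j, (1.09-1.64j)], [0.07-0.34j, (-0.88+1.42j), 1.93-0.34j]] + [[0.28-0.11j,(-1.07+0.96j),-0.01-1.69j],[(-0.2+0.28j),0.43-1.62j,(1.09+1.64j)],[(0.07+0.34j),-0.88-1.42j,1.93+0.34j]]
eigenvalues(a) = [(0.67+0j), (2.64+1.39j), (2.64-1.39j)]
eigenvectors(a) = [[(-0.97+0j), (0.43-0.28j), (0.43+0.28j)], [(-0.25+0j), (-0.61+0j), (-0.61-0j)], [-0.08+0.00j, (-0.42-0.44j), -0.42+0.44j]]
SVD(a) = [[0.01, -0.75, -0.66], [0.39, 0.61, -0.69], [0.92, -0.25, 0.3]] @ diag([4.505790012453804, 2.4823549616676313, 0.5338260090662835]) @ [[0.02, -0.27, 0.96], [-0.41, 0.88, 0.25], [-0.91, -0.4, -0.09]]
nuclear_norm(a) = 7.52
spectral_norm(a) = 4.51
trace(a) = 5.95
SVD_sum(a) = [[0.0, -0.02, 0.06], [0.03, -0.46, 1.68], [0.07, -1.1, 4.01]] + [[0.77, -1.63, -0.46], [-0.63, 1.33, 0.38], [0.25, -0.53, -0.15]] + [[0.32, 0.14, 0.03],  [0.34, 0.15, 0.03],  [-0.15, -0.06, -0.01]]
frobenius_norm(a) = 5.17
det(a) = 5.97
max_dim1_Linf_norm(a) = 3.84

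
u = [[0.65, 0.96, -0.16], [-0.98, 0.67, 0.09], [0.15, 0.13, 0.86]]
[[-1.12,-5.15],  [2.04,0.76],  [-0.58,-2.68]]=u @[[-2.02, -3.32], [0.14, -3.45], [-0.34, -2.01]]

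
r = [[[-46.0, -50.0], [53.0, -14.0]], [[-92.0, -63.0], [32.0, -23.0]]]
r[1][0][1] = -63.0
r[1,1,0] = 32.0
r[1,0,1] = -63.0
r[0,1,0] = 53.0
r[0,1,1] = -14.0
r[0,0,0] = -46.0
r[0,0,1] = -50.0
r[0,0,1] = -50.0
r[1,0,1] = -63.0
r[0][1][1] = -14.0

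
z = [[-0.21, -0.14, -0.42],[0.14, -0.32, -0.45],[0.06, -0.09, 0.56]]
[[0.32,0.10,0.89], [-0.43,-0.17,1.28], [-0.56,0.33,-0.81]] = z @ [[-1.39, -1.11, 0.17],[1.58, -0.79, -1.51],[-0.60, 0.59, -1.71]]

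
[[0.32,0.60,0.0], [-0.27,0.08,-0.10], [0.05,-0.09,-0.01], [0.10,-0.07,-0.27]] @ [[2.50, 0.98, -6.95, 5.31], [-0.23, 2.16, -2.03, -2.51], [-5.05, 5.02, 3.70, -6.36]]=[[0.66, 1.61, -3.44, 0.19], [-0.19, -0.59, 1.34, -1.0], [0.20, -0.2, -0.20, 0.56], [1.63, -1.41, -1.55, 2.42]]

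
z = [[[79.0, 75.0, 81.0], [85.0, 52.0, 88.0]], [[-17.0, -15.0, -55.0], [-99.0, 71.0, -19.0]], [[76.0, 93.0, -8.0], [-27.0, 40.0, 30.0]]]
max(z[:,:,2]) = 88.0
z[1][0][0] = -17.0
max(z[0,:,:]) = 88.0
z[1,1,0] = -99.0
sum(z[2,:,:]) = 204.0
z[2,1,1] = 40.0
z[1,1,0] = -99.0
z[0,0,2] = 81.0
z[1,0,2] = -55.0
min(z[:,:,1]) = -15.0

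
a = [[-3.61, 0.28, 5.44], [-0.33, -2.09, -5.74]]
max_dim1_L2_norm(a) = 6.53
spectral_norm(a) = 8.41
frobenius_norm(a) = 8.95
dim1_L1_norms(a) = [9.33, 8.16]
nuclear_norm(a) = 11.47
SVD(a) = [[-0.74, 0.68], [0.68, 0.74]] @ diag([8.414120727986603, 3.054713141174829]) @ [[0.29, -0.19, -0.94], [-0.88, -0.44, -0.18]]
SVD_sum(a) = [[-1.8, 1.19, 5.81], [1.65, -1.09, -5.33]] + [[-1.81, -0.91, -0.37],[-1.98, -1.0, -0.41]]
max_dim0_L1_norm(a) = 11.18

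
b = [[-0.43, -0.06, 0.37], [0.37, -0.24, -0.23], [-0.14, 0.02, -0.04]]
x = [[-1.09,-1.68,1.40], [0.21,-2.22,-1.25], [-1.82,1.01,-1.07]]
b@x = [[-0.22, 1.23, -0.92],[-0.04, -0.32, 1.06],[0.23, 0.15, -0.18]]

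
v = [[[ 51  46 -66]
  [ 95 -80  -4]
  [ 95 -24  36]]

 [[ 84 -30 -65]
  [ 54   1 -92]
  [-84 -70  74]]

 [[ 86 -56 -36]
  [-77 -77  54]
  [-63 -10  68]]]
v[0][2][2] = 36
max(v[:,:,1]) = 46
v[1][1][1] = 1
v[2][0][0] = 86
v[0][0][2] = -66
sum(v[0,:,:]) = 149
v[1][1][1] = 1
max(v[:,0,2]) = -36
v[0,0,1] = 46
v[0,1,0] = 95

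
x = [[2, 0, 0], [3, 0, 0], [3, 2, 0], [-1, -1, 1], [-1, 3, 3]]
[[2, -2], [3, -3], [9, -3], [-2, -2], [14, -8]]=x @ [[1, -1], [3, 0], [2, -3]]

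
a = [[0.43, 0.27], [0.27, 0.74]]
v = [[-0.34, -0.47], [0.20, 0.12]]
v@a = [[-0.27, -0.44], [0.12, 0.14]]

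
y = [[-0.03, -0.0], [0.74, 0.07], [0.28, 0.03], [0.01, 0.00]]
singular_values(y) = [0.8, 0.0]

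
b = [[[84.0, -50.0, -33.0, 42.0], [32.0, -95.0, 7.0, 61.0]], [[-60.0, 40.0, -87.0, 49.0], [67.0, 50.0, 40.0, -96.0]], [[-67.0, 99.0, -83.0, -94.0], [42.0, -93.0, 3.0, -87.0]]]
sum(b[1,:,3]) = -47.0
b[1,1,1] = 50.0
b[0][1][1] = -95.0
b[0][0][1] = -50.0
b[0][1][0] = 32.0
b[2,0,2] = -83.0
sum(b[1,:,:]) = 3.0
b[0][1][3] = 61.0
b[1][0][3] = 49.0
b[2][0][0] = -67.0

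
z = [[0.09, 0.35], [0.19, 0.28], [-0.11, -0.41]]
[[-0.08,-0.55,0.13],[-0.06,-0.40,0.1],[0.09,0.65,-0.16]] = z@[[0.05, 0.32, -0.08], [-0.24, -1.66, 0.40]]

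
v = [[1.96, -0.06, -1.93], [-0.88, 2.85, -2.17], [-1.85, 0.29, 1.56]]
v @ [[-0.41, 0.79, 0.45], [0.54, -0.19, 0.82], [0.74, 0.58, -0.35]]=[[-2.26, 0.44, 1.51], [0.29, -2.50, 2.7], [2.07, -0.61, -1.14]]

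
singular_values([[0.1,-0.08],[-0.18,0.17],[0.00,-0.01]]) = [0.28, 0.01]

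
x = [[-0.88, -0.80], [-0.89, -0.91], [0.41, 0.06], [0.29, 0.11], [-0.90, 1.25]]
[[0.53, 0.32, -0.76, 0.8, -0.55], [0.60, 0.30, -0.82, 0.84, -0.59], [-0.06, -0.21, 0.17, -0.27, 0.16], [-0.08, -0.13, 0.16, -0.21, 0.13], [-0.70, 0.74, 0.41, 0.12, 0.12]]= x @ [[-0.06, -0.54, 0.34, -0.60, 0.33], [-0.6, 0.20, 0.57, -0.34, 0.33]]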